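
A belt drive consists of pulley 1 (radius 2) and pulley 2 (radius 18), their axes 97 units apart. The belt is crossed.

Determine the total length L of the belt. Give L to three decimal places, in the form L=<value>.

crossed belt: β = asin((r1+r2)/C) = asin(20/97) = 11.8989°
wrap1 = wrap2 = π + 2β = 203.7978°
tangent length = C·cosβ = 94.9158
L = (r1+r2)·wrap + 2·C·cosβ = 20·3.5569 + 2·94.9158 = 260.9704

L=260.970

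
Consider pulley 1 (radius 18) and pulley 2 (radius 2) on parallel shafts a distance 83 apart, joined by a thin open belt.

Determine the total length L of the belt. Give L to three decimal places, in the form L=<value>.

L=231.926

open belt: β = asin((r2−r1)/C) = asin(-16/83) = -11.1145°
wrap1 = π − 2β = 202.2291°
wrap2 = π + 2β = 157.7709°
tangent length = C·cosβ = 81.4432
L = r1·wrap1 + r2·wrap2 + 2·C·cosβ = 18·3.5296 + 2·2.7536 + 2·81.4432 = 231.9259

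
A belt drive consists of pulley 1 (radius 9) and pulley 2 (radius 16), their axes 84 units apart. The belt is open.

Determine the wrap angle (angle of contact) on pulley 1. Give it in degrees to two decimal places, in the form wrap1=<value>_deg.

wrap1=170.44_deg

open belt: β = asin((r2−r1)/C) = asin(7/84) = 4.7802°
wrap1 = π − 2β = 170.4396°
wrap2 = π + 2β = 189.5604°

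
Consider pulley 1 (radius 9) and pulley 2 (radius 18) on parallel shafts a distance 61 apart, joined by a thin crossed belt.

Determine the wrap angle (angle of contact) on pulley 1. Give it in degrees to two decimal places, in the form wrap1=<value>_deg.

wrap1=232.54_deg

crossed belt: β = asin((r1+r2)/C) = asin(27/61) = 26.2714°
wrap1 = wrap2 = π + 2β = 232.5427°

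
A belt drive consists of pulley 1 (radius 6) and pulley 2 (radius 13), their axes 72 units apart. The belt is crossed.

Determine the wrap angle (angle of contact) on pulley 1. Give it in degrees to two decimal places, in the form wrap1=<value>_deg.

crossed belt: β = asin((r1+r2)/C) = asin(19/72) = 15.3009°
wrap1 = wrap2 = π + 2β = 210.6019°

wrap1=210.60_deg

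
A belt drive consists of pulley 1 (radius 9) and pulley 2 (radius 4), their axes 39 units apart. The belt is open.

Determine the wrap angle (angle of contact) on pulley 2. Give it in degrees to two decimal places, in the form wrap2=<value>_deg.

open belt: β = asin((r2−r1)/C) = asin(-5/39) = -7.3659°
wrap1 = π − 2β = 194.7318°
wrap2 = π + 2β = 165.2682°

wrap2=165.27_deg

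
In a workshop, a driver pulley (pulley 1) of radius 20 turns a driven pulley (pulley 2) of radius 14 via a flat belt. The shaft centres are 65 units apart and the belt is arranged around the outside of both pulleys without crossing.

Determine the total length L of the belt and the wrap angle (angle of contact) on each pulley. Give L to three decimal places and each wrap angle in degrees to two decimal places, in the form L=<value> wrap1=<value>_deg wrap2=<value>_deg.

L=237.368 wrap1=190.59_deg wrap2=169.41_deg

open belt: β = asin((r2−r1)/C) = asin(-6/65) = -5.2964°
wrap1 = π − 2β = 190.5928°
wrap2 = π + 2β = 169.4072°
tangent length = C·cosβ = 64.7225
L = r1·wrap1 + r2·wrap2 + 2·C·cosβ = 20·3.3265 + 14·2.9567 + 2·64.7225 = 237.3684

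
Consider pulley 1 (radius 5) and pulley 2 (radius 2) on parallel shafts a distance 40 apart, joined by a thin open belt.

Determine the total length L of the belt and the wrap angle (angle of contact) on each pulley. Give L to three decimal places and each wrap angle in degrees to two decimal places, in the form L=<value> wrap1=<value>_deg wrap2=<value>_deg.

open belt: β = asin((r2−r1)/C) = asin(-3/40) = -4.3012°
wrap1 = π − 2β = 188.6024°
wrap2 = π + 2β = 171.3976°
tangent length = C·cosβ = 39.8873
L = r1·wrap1 + r2·wrap2 + 2·C·cosβ = 5·3.2917 + 2·2.9915 + 2·39.8873 = 102.2163

L=102.216 wrap1=188.60_deg wrap2=171.40_deg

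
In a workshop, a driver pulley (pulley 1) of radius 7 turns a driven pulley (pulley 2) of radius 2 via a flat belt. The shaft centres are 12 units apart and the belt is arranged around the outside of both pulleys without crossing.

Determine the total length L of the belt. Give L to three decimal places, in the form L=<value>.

open belt: β = asin((r2−r1)/C) = asin(-5/12) = -24.6243°
wrap1 = π − 2β = 229.2486°
wrap2 = π + 2β = 130.7514°
tangent length = C·cosβ = 10.9087
L = r1·wrap1 + r2·wrap2 + 2·C·cosβ = 7·4.0011 + 2·2.2820 + 2·10.9087 = 54.3895

L=54.390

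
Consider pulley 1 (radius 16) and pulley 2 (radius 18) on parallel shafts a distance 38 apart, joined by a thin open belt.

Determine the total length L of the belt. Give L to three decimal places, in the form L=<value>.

open belt: β = asin((r2−r1)/C) = asin(2/38) = 3.0170°
wrap1 = π − 2β = 173.9661°
wrap2 = π + 2β = 186.0339°
tangent length = C·cosβ = 37.9473
L = r1·wrap1 + r2·wrap2 + 2·C·cosβ = 16·3.0363 + 18·3.2469 + 2·37.9473 = 182.9194

L=182.919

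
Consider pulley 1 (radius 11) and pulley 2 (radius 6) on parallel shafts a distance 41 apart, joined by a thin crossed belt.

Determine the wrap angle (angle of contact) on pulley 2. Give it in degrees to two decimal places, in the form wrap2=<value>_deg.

crossed belt: β = asin((r1+r2)/C) = asin(17/41) = 24.4963°
wrap1 = wrap2 = π + 2β = 228.9926°

wrap2=228.99_deg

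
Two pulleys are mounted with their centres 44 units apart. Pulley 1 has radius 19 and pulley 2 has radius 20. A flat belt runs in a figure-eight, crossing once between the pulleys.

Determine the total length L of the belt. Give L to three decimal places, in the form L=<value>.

crossed belt: β = asin((r1+r2)/C) = asin(39/44) = 62.4198°
wrap1 = wrap2 = π + 2β = 304.8396°
tangent length = C·cosβ = 20.3715
L = (r1+r2)·wrap + 2·C·cosβ = 39·5.3205 + 2·20.3715 = 248.2408

L=248.241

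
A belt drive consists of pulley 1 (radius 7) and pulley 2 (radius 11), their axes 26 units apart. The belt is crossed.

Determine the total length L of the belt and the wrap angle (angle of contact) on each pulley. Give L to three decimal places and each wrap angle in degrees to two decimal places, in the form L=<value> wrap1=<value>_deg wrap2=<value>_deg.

crossed belt: β = asin((r1+r2)/C) = asin(18/26) = 43.8131°
wrap1 = wrap2 = π + 2β = 267.6261°
tangent length = C·cosβ = 18.7617
L = (r1+r2)·wrap + 2·C·cosβ = 18·4.6710 + 2·18.7617 = 121.6006

L=121.601 wrap1=267.63_deg wrap2=267.63_deg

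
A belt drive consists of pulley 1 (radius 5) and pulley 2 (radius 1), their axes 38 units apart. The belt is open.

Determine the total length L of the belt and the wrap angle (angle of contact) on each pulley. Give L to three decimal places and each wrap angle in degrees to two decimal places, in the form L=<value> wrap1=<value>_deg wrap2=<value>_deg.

L=95.271 wrap1=192.08_deg wrap2=167.92_deg

open belt: β = asin((r2−r1)/C) = asin(-4/38) = -6.0423°
wrap1 = π − 2β = 192.0847°
wrap2 = π + 2β = 167.9153°
tangent length = C·cosβ = 37.7889
L = r1·wrap1 + r2·wrap2 + 2·C·cosβ = 5·3.3525 + 1·2.9307 + 2·37.7889 = 95.2710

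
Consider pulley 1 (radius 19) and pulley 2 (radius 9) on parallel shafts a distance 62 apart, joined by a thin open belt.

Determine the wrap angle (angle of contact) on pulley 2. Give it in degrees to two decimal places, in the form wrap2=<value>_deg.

open belt: β = asin((r2−r1)/C) = asin(-10/62) = -9.2818°
wrap1 = π − 2β = 198.5636°
wrap2 = π + 2β = 161.4364°

wrap2=161.44_deg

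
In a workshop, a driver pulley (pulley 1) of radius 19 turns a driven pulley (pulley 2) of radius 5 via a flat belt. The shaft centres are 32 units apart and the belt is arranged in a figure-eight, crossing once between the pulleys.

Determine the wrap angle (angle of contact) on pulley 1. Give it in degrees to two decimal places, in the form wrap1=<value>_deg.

crossed belt: β = asin((r1+r2)/C) = asin(24/32) = 48.5904°
wrap1 = wrap2 = π + 2β = 277.1808°

wrap1=277.18_deg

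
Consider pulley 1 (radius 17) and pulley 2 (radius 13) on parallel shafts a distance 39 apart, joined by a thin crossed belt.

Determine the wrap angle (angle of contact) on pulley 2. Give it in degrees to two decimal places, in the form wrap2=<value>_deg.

wrap2=280.57_deg

crossed belt: β = asin((r1+r2)/C) = asin(30/39) = 50.2849°
wrap1 = wrap2 = π + 2β = 280.5697°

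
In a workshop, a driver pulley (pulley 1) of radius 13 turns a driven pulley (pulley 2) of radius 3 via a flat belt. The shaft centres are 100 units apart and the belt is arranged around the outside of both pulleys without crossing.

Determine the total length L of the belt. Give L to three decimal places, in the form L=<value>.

L=251.266

open belt: β = asin((r2−r1)/C) = asin(-10/100) = -5.7392°
wrap1 = π − 2β = 191.4783°
wrap2 = π + 2β = 168.5217°
tangent length = C·cosβ = 99.4987
L = r1·wrap1 + r2·wrap2 + 2·C·cosβ = 13·3.3419 + 3·2.9413 + 2·99.4987 = 251.2663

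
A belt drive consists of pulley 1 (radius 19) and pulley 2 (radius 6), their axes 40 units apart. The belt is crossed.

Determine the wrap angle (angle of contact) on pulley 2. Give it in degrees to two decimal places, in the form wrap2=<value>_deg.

wrap2=257.36_deg

crossed belt: β = asin((r1+r2)/C) = asin(25/40) = 38.6822°
wrap1 = wrap2 = π + 2β = 257.3644°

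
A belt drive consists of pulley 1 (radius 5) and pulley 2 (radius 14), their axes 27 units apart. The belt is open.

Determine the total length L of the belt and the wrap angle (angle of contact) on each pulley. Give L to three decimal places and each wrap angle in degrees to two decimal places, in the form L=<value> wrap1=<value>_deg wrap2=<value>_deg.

L=116.719 wrap1=141.06_deg wrap2=218.94_deg

open belt: β = asin((r2−r1)/C) = asin(9/27) = 19.4712°
wrap1 = π − 2β = 141.0576°
wrap2 = π + 2β = 218.9424°
tangent length = C·cosβ = 25.4558
L = r1·wrap1 + r2·wrap2 + 2·C·cosβ = 5·2.4619 + 14·3.8213 + 2·25.4558 = 116.7190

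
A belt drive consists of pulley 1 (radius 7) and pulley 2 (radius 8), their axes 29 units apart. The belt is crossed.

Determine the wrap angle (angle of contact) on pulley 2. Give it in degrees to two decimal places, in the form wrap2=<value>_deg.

crossed belt: β = asin((r1+r2)/C) = asin(15/29) = 31.1474°
wrap1 = wrap2 = π + 2β = 242.2948°

wrap2=242.29_deg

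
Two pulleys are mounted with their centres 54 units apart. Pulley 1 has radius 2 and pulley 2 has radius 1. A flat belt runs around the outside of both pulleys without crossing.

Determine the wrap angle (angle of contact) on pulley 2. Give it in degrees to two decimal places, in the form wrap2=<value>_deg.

open belt: β = asin((r2−r1)/C) = asin(-1/54) = -1.0611°
wrap1 = π − 2β = 182.1222°
wrap2 = π + 2β = 177.8778°

wrap2=177.88_deg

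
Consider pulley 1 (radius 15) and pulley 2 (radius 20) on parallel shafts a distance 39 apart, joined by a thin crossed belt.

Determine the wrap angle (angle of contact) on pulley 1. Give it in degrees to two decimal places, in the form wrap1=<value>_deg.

wrap1=307.65_deg

crossed belt: β = asin((r1+r2)/C) = asin(35/39) = 63.8230°
wrap1 = wrap2 = π + 2β = 307.6461°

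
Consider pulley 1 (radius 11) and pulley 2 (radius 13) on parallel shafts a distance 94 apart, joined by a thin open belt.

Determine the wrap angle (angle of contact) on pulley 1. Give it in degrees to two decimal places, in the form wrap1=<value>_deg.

wrap1=177.56_deg

open belt: β = asin((r2−r1)/C) = asin(2/94) = 1.2192°
wrap1 = π − 2β = 177.5617°
wrap2 = π + 2β = 182.4383°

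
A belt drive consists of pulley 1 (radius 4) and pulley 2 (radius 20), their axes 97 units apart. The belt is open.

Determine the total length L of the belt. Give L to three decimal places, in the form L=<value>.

L=272.043

open belt: β = asin((r2−r1)/C) = asin(16/97) = 9.4942°
wrap1 = π − 2β = 161.0115°
wrap2 = π + 2β = 198.9885°
tangent length = C·cosβ = 95.6713
L = r1·wrap1 + r2·wrap2 + 2·C·cosβ = 4·2.8102 + 20·3.4730 + 2·95.6713 = 272.0434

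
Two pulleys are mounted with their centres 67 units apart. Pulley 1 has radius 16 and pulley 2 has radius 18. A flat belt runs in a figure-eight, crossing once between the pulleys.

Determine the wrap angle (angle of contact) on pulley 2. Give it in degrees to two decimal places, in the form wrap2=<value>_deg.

crossed belt: β = asin((r1+r2)/C) = asin(34/67) = 30.4950°
wrap1 = wrap2 = π + 2β = 240.9899°

wrap2=240.99_deg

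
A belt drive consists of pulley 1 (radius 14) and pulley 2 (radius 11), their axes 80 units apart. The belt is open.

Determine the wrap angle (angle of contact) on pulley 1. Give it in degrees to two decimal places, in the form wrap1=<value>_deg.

open belt: β = asin((r2−r1)/C) = asin(-3/80) = -2.1491°
wrap1 = π − 2β = 184.2982°
wrap2 = π + 2β = 175.7018°

wrap1=184.30_deg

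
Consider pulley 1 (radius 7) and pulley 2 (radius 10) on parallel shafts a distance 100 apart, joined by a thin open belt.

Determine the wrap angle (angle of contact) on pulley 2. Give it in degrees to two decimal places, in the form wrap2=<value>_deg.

open belt: β = asin((r2−r1)/C) = asin(3/100) = 1.7191°
wrap1 = π − 2β = 176.5617°
wrap2 = π + 2β = 183.4383°

wrap2=183.44_deg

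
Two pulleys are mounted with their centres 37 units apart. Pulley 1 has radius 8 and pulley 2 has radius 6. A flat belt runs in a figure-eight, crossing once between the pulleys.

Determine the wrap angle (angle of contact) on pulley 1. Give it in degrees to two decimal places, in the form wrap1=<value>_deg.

wrap1=224.47_deg

crossed belt: β = asin((r1+r2)/C) = asin(14/37) = 22.2333°
wrap1 = wrap2 = π + 2β = 224.4665°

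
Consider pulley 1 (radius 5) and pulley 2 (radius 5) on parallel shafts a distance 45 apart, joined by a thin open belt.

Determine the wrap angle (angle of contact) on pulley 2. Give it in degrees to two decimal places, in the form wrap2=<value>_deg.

open belt: β = asin((r2−r1)/C) = asin(0/45) = 0.0000°
wrap1 = π − 2β = 180.0000°
wrap2 = π + 2β = 180.0000°

wrap2=180.00_deg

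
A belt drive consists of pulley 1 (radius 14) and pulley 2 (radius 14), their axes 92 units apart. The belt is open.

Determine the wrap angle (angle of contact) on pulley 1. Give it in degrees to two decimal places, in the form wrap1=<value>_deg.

wrap1=180.00_deg

open belt: β = asin((r2−r1)/C) = asin(0/92) = 0.0000°
wrap1 = π − 2β = 180.0000°
wrap2 = π + 2β = 180.0000°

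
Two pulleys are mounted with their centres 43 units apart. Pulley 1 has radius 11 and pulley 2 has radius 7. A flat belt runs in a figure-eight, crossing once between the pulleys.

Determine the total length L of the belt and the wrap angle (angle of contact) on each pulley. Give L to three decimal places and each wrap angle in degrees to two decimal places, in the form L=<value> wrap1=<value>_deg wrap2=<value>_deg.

L=150.200 wrap1=229.49_deg wrap2=229.49_deg

crossed belt: β = asin((r1+r2)/C) = asin(18/43) = 24.7465°
wrap1 = wrap2 = π + 2β = 229.4930°
tangent length = C·cosβ = 39.0512
L = (r1+r2)·wrap + 2·C·cosβ = 18·4.0054 + 2·39.0512 = 150.1999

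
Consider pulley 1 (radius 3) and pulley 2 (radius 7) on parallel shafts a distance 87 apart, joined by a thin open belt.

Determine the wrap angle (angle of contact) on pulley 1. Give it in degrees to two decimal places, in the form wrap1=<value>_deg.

open belt: β = asin((r2−r1)/C) = asin(4/87) = 2.6352°
wrap1 = π − 2β = 174.7296°
wrap2 = π + 2β = 185.2704°

wrap1=174.73_deg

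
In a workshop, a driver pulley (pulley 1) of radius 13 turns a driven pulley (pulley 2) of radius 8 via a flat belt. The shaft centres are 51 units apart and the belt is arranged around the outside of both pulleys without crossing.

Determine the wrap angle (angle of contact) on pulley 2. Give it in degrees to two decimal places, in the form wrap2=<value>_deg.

open belt: β = asin((r2−r1)/C) = asin(-5/51) = -5.6263°
wrap1 = π − 2β = 191.2525°
wrap2 = π + 2β = 168.7475°

wrap2=168.75_deg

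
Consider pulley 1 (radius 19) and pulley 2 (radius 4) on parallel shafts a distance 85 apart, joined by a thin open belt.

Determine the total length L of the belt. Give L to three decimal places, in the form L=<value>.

L=244.911

open belt: β = asin((r2−r1)/C) = asin(-15/85) = -10.1642°
wrap1 = π − 2β = 200.3285°
wrap2 = π + 2β = 159.6715°
tangent length = C·cosβ = 83.6660
L = r1·wrap1 + r2·wrap2 + 2·C·cosβ = 19·3.4964 + 4·2.7868 + 2·83.6660 = 244.9106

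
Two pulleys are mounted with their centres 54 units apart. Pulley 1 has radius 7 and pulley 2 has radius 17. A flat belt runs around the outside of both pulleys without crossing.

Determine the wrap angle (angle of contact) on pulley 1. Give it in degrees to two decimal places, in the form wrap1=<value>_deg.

open belt: β = asin((r2−r1)/C) = asin(10/54) = 10.6719°
wrap1 = π − 2β = 158.6561°
wrap2 = π + 2β = 201.3439°

wrap1=158.66_deg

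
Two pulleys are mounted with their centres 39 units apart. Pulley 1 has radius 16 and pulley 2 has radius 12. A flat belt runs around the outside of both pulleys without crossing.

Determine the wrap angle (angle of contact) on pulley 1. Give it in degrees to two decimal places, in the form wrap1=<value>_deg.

wrap1=191.77_deg

open belt: β = asin((r2−r1)/C) = asin(-4/39) = -5.8868°
wrap1 = π − 2β = 191.7737°
wrap2 = π + 2β = 168.2263°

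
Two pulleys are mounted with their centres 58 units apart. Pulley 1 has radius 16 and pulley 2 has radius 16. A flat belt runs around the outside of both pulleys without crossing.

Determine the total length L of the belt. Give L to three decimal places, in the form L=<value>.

open belt: β = asin((r2−r1)/C) = asin(0/58) = 0.0000°
wrap1 = π − 2β = 180.0000°
wrap2 = π + 2β = 180.0000°
tangent length = C·cosβ = 58.0000
L = r1·wrap1 + r2·wrap2 + 2·C·cosβ = 16·3.1416 + 16·3.1416 + 2·58.0000 = 216.5310

L=216.531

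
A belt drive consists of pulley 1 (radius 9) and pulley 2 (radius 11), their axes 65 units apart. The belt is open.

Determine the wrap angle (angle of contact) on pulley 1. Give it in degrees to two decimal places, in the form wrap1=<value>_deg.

open belt: β = asin((r2−r1)/C) = asin(2/65) = 1.7632°
wrap1 = π − 2β = 176.4735°
wrap2 = π + 2β = 183.5265°

wrap1=176.47_deg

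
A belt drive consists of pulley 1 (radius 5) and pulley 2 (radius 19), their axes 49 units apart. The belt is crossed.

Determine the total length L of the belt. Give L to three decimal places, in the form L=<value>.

L=185.407

crossed belt: β = asin((r1+r2)/C) = asin(24/49) = 29.3272°
wrap1 = wrap2 = π + 2β = 238.6543°
tangent length = C·cosβ = 42.7200
L = (r1+r2)·wrap + 2·C·cosβ = 24·4.1653 + 2·42.7200 = 185.4073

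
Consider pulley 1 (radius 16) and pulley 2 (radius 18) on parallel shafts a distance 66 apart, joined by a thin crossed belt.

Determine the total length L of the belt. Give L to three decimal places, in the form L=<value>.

crossed belt: β = asin((r1+r2)/C) = asin(34/66) = 31.0076°
wrap1 = wrap2 = π + 2β = 242.0152°
tangent length = C·cosβ = 56.5685
L = (r1+r2)·wrap + 2·C·cosβ = 34·4.2240 + 2·56.5685 = 256.7518

L=256.752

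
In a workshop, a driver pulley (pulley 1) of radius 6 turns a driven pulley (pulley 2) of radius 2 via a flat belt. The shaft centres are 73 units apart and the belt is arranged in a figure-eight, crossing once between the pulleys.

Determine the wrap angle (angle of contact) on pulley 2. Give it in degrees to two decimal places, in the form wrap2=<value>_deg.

wrap2=192.58_deg

crossed belt: β = asin((r1+r2)/C) = asin(8/73) = 6.2916°
wrap1 = wrap2 = π + 2β = 192.5833°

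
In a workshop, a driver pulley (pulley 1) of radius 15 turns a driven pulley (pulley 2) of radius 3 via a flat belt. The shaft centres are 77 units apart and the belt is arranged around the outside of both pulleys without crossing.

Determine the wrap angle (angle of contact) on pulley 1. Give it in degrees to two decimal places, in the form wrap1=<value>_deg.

open belt: β = asin((r2−r1)/C) = asin(-12/77) = -8.9658°
wrap1 = π − 2β = 197.9315°
wrap2 = π + 2β = 162.0685°

wrap1=197.93_deg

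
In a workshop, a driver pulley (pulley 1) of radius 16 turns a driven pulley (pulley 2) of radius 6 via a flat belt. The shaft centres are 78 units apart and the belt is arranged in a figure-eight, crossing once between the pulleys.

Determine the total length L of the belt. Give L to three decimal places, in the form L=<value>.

L=231.362

crossed belt: β = asin((r1+r2)/C) = asin(22/78) = 16.3827°
wrap1 = wrap2 = π + 2β = 212.7653°
tangent length = C·cosβ = 74.8331
L = (r1+r2)·wrap + 2·C·cosβ = 22·3.7135 + 2·74.8331 = 231.3623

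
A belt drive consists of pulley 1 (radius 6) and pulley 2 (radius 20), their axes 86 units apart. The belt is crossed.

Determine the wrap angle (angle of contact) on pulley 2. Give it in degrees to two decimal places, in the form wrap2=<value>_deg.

crossed belt: β = asin((r1+r2)/C) = asin(26/86) = 17.5973°
wrap1 = wrap2 = π + 2β = 215.1947°

wrap2=215.19_deg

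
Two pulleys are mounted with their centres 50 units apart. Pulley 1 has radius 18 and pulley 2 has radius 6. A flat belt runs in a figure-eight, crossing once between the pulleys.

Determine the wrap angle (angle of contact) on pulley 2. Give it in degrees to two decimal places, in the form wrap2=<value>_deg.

wrap2=237.37_deg

crossed belt: β = asin((r1+r2)/C) = asin(24/50) = 28.6854°
wrap1 = wrap2 = π + 2β = 237.3708°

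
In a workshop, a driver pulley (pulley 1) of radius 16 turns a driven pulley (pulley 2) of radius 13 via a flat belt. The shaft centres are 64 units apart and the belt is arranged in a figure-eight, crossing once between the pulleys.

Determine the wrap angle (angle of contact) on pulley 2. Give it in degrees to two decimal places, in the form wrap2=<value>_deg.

crossed belt: β = asin((r1+r2)/C) = asin(29/64) = 26.9444°
wrap1 = wrap2 = π + 2β = 233.8887°

wrap2=233.89_deg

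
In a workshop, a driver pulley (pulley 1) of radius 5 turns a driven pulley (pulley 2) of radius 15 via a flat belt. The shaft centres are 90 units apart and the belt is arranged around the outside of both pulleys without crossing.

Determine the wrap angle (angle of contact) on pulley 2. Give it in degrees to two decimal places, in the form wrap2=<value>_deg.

open belt: β = asin((r2−r1)/C) = asin(10/90) = 6.3794°
wrap1 = π − 2β = 167.2413°
wrap2 = π + 2β = 192.7587°

wrap2=192.76_deg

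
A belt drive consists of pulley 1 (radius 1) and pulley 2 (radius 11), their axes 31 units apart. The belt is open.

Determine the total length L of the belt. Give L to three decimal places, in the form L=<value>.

open belt: β = asin((r2−r1)/C) = asin(10/31) = 18.8191°
wrap1 = π − 2β = 142.3619°
wrap2 = π + 2β = 217.6381°
tangent length = C·cosβ = 29.3428
L = r1·wrap1 + r2·wrap2 + 2·C·cosβ = 1·2.4847 + 11·3.7985 + 2·29.3428 = 102.9538

L=102.954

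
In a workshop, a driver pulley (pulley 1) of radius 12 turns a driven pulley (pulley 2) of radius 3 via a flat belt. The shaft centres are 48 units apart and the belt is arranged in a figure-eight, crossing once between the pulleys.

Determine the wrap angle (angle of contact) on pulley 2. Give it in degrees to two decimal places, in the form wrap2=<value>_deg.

crossed belt: β = asin((r1+r2)/C) = asin(15/48) = 18.2100°
wrap1 = wrap2 = π + 2β = 216.4199°

wrap2=216.42_deg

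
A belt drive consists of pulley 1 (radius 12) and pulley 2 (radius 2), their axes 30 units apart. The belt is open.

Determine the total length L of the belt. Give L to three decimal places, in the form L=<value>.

open belt: β = asin((r2−r1)/C) = asin(-10/30) = -19.4712°
wrap1 = π − 2β = 218.9424°
wrap2 = π + 2β = 141.0576°
tangent length = C·cosβ = 28.2843
L = r1·wrap1 + r2·wrap2 + 2·C·cosβ = 12·3.8213 + 2·2.4619 + 2·28.2843 = 107.3476

L=107.348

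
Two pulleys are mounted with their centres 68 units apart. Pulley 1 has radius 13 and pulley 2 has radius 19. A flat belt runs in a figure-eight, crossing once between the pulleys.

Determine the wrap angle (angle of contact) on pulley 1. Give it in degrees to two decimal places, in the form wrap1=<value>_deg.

crossed belt: β = asin((r1+r2)/C) = asin(32/68) = 28.0725°
wrap1 = wrap2 = π + 2β = 236.1450°

wrap1=236.14_deg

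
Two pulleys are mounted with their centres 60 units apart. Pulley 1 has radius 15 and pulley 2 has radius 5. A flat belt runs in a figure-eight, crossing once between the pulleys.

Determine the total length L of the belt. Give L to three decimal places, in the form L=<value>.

L=189.562

crossed belt: β = asin((r1+r2)/C) = asin(20/60) = 19.4712°
wrap1 = wrap2 = π + 2β = 218.9424°
tangent length = C·cosβ = 56.5685
L = (r1+r2)·wrap + 2·C·cosβ = 20·3.8213 + 2·56.5685 = 189.5624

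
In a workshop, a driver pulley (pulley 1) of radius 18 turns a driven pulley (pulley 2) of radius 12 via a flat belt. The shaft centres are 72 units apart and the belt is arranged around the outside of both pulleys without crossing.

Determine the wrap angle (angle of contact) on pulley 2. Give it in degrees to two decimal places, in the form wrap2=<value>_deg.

open belt: β = asin((r2−r1)/C) = asin(-6/72) = -4.7802°
wrap1 = π − 2β = 189.5604°
wrap2 = π + 2β = 170.4396°

wrap2=170.44_deg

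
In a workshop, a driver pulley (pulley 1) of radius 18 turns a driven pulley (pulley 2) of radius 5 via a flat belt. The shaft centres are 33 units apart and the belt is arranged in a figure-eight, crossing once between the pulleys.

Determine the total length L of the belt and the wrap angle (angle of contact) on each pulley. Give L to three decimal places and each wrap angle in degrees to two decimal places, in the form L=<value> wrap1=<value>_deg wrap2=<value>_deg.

L=155.059 wrap1=268.37_deg wrap2=268.37_deg

crossed belt: β = asin((r1+r2)/C) = asin(23/33) = 44.1844°
wrap1 = wrap2 = π + 2β = 268.3688°
tangent length = C·cosβ = 23.6643
L = (r1+r2)·wrap + 2·C·cosβ = 23·4.6839 + 2·23.6643 = 155.0588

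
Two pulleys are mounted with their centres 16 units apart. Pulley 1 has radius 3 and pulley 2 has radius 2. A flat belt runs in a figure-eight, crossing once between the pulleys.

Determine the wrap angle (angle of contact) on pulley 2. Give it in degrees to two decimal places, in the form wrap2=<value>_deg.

crossed belt: β = asin((r1+r2)/C) = asin(5/16) = 18.2100°
wrap1 = wrap2 = π + 2β = 216.4199°

wrap2=216.42_deg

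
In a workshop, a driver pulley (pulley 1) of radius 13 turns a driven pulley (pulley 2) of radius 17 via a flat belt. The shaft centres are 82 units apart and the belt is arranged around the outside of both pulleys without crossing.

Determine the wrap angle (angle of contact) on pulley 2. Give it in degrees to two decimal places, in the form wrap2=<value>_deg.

open belt: β = asin((r2−r1)/C) = asin(4/82) = 2.7960°
wrap1 = π − 2β = 174.4079°
wrap2 = π + 2β = 185.5921°

wrap2=185.59_deg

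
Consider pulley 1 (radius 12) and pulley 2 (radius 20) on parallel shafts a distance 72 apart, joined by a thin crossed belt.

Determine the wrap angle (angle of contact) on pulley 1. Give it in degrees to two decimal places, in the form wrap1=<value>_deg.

wrap1=232.78_deg

crossed belt: β = asin((r1+r2)/C) = asin(32/72) = 26.3878°
wrap1 = wrap2 = π + 2β = 232.7756°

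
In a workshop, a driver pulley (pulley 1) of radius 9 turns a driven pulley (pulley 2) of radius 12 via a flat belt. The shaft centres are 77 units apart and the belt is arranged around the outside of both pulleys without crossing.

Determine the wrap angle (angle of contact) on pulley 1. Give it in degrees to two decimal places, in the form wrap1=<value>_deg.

wrap1=175.53_deg

open belt: β = asin((r2−r1)/C) = asin(3/77) = 2.2329°
wrap1 = π − 2β = 175.5343°
wrap2 = π + 2β = 184.4657°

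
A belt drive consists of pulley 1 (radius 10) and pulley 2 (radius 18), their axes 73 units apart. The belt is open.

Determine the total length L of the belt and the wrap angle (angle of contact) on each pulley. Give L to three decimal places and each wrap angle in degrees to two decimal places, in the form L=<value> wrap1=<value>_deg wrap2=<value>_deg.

L=234.842 wrap1=167.42_deg wrap2=192.58_deg

open belt: β = asin((r2−r1)/C) = asin(8/73) = 6.2916°
wrap1 = π − 2β = 167.4167°
wrap2 = π + 2β = 192.5833°
tangent length = C·cosβ = 72.5603
L = r1·wrap1 + r2·wrap2 + 2·C·cosβ = 10·2.9220 + 18·3.3612 + 2·72.5603 = 234.8422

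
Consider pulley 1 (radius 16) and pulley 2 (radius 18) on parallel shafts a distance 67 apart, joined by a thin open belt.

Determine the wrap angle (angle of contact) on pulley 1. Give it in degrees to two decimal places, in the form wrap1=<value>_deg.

wrap1=176.58_deg

open belt: β = asin((r2−r1)/C) = asin(2/67) = 1.7106°
wrap1 = π − 2β = 176.5788°
wrap2 = π + 2β = 183.4212°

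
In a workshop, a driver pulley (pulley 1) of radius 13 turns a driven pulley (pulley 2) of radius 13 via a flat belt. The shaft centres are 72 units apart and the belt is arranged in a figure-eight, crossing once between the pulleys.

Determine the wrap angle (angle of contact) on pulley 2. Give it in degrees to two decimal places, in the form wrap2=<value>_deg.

wrap2=222.34_deg

crossed belt: β = asin((r1+r2)/C) = asin(26/72) = 21.1684°
wrap1 = wrap2 = π + 2β = 222.3369°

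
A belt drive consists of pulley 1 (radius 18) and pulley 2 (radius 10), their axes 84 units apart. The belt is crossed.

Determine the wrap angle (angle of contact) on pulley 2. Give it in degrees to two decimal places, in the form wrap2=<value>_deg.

wrap2=218.94_deg

crossed belt: β = asin((r1+r2)/C) = asin(28/84) = 19.4712°
wrap1 = wrap2 = π + 2β = 218.9424°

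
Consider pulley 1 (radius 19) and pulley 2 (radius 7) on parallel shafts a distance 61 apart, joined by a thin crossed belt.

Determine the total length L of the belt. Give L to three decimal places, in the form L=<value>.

crossed belt: β = asin((r1+r2)/C) = asin(26/61) = 25.2285°
wrap1 = wrap2 = π + 2β = 230.4570°
tangent length = C·cosβ = 55.1815
L = (r1+r2)·wrap + 2·C·cosβ = 26·4.0222 + 2·55.1815 = 214.9411

L=214.941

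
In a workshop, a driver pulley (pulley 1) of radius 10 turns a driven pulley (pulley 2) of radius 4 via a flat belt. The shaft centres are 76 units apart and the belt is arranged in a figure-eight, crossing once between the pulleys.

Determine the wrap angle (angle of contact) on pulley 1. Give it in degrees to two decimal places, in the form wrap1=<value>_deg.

wrap1=201.23_deg

crossed belt: β = asin((r1+r2)/C) = asin(14/76) = 10.6151°
wrap1 = wrap2 = π + 2β = 201.2302°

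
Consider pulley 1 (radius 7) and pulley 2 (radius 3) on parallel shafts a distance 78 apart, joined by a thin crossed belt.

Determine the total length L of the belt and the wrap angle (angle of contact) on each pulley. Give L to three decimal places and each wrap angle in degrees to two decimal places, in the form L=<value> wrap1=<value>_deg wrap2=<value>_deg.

L=188.700 wrap1=194.73_deg wrap2=194.73_deg

crossed belt: β = asin((r1+r2)/C) = asin(10/78) = 7.3659°
wrap1 = wrap2 = π + 2β = 194.7318°
tangent length = C·cosβ = 77.3563
L = (r1+r2)·wrap + 2·C·cosβ = 10·3.3987 + 2·77.3563 = 188.6997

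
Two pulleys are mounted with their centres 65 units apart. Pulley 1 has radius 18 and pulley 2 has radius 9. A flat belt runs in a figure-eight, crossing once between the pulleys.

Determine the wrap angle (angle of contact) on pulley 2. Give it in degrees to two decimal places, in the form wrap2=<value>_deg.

wrap2=229.09_deg

crossed belt: β = asin((r1+r2)/C) = asin(27/65) = 24.5435°
wrap1 = wrap2 = π + 2β = 229.0871°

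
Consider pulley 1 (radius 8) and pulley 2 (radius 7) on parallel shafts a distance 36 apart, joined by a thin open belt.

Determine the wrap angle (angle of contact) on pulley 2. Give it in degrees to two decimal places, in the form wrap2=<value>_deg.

open belt: β = asin((r2−r1)/C) = asin(-1/36) = -1.5918°
wrap1 = π − 2β = 183.1835°
wrap2 = π + 2β = 176.8165°

wrap2=176.82_deg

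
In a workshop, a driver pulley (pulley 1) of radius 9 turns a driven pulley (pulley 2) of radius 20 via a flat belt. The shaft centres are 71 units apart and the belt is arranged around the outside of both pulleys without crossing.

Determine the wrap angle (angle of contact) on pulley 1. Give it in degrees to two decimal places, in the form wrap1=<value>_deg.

wrap1=162.17_deg

open belt: β = asin((r2−r1)/C) = asin(11/71) = 8.9127°
wrap1 = π − 2β = 162.1746°
wrap2 = π + 2β = 197.8254°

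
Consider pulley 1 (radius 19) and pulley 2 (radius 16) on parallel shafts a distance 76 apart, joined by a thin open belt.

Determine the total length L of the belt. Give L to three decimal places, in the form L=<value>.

open belt: β = asin((r2−r1)/C) = asin(-3/76) = -2.2623°
wrap1 = π − 2β = 184.5245°
wrap2 = π + 2β = 175.4755°
tangent length = C·cosβ = 75.9408
L = r1·wrap1 + r2·wrap2 + 2·C·cosβ = 19·3.2206 + 16·3.0626 + 2·75.9408 = 262.0742

L=262.074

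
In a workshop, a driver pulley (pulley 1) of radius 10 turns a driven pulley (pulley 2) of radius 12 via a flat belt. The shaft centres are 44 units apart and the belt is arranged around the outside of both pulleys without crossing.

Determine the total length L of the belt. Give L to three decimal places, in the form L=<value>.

L=157.206

open belt: β = asin((r2−r1)/C) = asin(2/44) = 2.6053°
wrap1 = π − 2β = 174.7895°
wrap2 = π + 2β = 185.2105°
tangent length = C·cosβ = 43.9545
L = r1·wrap1 + r2·wrap2 + 2·C·cosβ = 10·3.0507 + 12·3.2325 + 2·43.9545 = 157.2060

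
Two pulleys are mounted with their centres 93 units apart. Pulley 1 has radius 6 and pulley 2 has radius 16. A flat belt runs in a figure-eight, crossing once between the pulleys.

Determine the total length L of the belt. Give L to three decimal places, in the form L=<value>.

L=260.344

crossed belt: β = asin((r1+r2)/C) = asin(22/93) = 13.6835°
wrap1 = wrap2 = π + 2β = 207.3671°
tangent length = C·cosβ = 90.3604
L = (r1+r2)·wrap + 2·C·cosβ = 22·3.6192 + 2·90.3604 = 260.3440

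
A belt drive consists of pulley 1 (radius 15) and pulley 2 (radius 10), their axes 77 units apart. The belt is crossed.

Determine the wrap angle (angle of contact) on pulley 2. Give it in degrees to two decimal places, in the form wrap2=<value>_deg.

crossed belt: β = asin((r1+r2)/C) = asin(25/77) = 18.9459°
wrap1 = wrap2 = π + 2β = 217.8918°

wrap2=217.89_deg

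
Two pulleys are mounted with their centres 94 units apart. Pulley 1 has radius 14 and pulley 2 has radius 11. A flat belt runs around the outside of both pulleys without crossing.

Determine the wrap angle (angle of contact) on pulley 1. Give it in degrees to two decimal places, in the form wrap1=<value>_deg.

open belt: β = asin((r2−r1)/C) = asin(-3/94) = -1.8289°
wrap1 = π − 2β = 183.6578°
wrap2 = π + 2β = 176.3422°

wrap1=183.66_deg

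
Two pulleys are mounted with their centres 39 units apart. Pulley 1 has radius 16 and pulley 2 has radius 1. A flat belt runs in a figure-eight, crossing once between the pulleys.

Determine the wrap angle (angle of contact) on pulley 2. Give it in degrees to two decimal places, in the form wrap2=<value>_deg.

crossed belt: β = asin((r1+r2)/C) = asin(17/39) = 25.8424°
wrap1 = wrap2 = π + 2β = 231.6848°

wrap2=231.68_deg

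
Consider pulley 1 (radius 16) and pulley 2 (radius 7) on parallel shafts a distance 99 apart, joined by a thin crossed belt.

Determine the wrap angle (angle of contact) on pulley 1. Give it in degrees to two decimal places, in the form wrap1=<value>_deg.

crossed belt: β = asin((r1+r2)/C) = asin(23/99) = 13.4339°
wrap1 = wrap2 = π + 2β = 206.8678°

wrap1=206.87_deg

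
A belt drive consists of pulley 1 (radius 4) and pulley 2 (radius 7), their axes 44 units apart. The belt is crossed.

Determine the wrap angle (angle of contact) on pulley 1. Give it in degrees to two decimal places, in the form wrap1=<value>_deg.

wrap1=208.96_deg

crossed belt: β = asin((r1+r2)/C) = asin(11/44) = 14.4775°
wrap1 = wrap2 = π + 2β = 208.9550°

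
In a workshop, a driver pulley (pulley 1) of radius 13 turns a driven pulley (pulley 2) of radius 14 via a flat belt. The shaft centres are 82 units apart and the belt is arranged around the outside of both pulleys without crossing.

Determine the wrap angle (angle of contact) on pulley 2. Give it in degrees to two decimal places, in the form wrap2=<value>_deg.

wrap2=181.40_deg

open belt: β = asin((r2−r1)/C) = asin(1/82) = 0.6987°
wrap1 = π − 2β = 178.6025°
wrap2 = π + 2β = 181.3975°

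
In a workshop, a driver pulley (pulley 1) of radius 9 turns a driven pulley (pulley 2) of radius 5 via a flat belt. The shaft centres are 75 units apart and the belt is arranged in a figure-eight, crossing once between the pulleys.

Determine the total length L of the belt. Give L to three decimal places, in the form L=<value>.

crossed belt: β = asin((r1+r2)/C) = asin(14/75) = 10.7583°
wrap1 = wrap2 = π + 2β = 201.5166°
tangent length = C·cosβ = 73.6817
L = (r1+r2)·wrap + 2·C·cosβ = 14·3.5171 + 2·73.6817 = 196.6033

L=196.603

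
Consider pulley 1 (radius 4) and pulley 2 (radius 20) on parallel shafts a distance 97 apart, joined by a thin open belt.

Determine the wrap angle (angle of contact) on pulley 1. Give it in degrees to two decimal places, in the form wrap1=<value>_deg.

open belt: β = asin((r2−r1)/C) = asin(16/97) = 9.4942°
wrap1 = π − 2β = 161.0115°
wrap2 = π + 2β = 198.9885°

wrap1=161.01_deg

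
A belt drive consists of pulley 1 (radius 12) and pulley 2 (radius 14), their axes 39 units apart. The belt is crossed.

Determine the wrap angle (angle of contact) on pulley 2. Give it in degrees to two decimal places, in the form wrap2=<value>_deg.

wrap2=263.62_deg

crossed belt: β = asin((r1+r2)/C) = asin(26/39) = 41.8103°
wrap1 = wrap2 = π + 2β = 263.6206°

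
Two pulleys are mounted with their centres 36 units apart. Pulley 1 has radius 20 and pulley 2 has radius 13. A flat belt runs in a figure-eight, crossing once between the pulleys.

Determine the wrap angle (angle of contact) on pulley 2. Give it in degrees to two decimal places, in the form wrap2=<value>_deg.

wrap2=312.89_deg

crossed belt: β = asin((r1+r2)/C) = asin(33/36) = 66.4435°
wrap1 = wrap2 = π + 2β = 312.8871°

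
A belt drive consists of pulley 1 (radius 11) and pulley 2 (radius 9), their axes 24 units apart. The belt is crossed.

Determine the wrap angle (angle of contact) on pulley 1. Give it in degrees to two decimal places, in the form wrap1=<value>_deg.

crossed belt: β = asin((r1+r2)/C) = asin(20/24) = 56.4427°
wrap1 = wrap2 = π + 2β = 292.8854°

wrap1=292.89_deg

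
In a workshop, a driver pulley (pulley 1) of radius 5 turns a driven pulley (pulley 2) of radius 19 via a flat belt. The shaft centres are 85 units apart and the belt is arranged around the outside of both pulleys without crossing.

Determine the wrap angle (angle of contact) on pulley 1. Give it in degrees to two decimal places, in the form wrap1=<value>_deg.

open belt: β = asin((r2−r1)/C) = asin(14/85) = 9.4801°
wrap1 = π − 2β = 161.0397°
wrap2 = π + 2β = 198.9603°

wrap1=161.04_deg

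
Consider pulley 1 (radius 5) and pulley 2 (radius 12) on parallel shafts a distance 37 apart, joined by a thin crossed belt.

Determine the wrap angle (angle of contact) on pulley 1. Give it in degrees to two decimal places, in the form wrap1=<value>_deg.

crossed belt: β = asin((r1+r2)/C) = asin(17/37) = 27.3522°
wrap1 = wrap2 = π + 2β = 234.7045°

wrap1=234.70_deg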